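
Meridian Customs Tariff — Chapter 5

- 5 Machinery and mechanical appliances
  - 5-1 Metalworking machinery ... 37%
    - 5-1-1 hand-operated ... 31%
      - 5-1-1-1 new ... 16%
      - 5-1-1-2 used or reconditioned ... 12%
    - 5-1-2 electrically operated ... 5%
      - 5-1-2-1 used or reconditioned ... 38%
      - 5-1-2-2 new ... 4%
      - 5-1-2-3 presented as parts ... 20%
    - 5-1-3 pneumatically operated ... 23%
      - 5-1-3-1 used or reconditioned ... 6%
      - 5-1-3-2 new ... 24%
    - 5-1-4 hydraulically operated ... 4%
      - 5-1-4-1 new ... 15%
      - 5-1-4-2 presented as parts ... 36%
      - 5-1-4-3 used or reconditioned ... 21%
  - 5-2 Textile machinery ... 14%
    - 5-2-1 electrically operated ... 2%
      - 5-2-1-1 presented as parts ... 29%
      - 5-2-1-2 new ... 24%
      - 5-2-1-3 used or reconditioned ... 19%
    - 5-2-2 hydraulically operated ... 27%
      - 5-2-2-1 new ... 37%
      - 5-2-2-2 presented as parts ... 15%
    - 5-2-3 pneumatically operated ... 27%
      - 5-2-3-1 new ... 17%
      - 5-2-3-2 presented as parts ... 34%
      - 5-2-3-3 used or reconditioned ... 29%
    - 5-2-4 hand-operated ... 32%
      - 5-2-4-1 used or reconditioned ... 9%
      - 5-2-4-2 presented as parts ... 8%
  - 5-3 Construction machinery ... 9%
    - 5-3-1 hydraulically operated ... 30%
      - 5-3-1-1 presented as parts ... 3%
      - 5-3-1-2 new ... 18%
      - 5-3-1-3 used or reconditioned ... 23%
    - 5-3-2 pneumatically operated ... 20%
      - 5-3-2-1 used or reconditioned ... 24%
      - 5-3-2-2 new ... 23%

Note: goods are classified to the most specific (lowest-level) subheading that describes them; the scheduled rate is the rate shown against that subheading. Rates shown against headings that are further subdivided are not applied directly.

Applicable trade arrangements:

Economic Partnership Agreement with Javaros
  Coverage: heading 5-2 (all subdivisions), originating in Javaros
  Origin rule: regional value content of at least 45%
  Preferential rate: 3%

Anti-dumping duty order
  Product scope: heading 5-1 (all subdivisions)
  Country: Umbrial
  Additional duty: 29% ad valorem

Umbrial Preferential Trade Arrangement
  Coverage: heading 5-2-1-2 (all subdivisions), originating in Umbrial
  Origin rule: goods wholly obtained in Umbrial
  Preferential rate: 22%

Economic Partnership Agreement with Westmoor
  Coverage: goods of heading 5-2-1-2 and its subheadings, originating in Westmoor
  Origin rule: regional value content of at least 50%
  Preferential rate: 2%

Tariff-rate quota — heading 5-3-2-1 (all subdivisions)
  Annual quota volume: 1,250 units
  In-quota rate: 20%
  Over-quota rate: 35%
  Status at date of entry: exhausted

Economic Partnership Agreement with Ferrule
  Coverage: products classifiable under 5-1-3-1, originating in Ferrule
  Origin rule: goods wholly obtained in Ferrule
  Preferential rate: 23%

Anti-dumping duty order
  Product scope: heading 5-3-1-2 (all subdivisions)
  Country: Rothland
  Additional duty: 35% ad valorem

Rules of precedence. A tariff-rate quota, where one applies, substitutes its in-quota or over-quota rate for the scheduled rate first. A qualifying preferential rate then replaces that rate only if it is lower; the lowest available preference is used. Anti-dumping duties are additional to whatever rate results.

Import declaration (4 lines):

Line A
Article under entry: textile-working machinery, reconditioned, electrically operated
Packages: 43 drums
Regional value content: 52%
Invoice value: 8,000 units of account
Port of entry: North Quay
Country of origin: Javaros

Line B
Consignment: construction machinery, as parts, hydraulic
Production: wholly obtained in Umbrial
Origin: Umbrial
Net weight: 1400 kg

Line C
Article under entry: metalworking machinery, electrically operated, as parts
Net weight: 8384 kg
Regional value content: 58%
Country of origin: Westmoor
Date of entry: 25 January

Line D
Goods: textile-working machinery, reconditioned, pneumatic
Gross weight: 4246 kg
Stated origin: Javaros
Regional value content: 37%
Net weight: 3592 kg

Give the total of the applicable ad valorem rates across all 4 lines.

Line A: textile-working → 5-2; electrically operated → 5-2-1; reconditioned → 5-2-1-3. Scheduled 19%. Javaros agreement on 5-2: RVC ≥ 45% → 3% available; preferential 3%. → 3%.
Line B: construction → 5-3; hydraulic → 5-3-1; as parts → 5-3-1-1. Scheduled 3%. Umbrial agreement on 5-2-1-2: 5-3-1-1 not covered. → 3%.
Line C: metalworking → 5-1; electrically operated → 5-1-2; as parts → 5-1-2-3. Scheduled 20%. Westmoor agreement on 5-2-1-2: 5-1-2-3 not covered. → 20%.
Line D: textile-working → 5-2; pneumatic → 5-2-3; reconditioned → 5-2-3-3. Scheduled 29%. Javaros agreement on 5-2: RVC < 45%. → 29%.
Sum: 3% + 3% + 20% + 29% = 55%.

55%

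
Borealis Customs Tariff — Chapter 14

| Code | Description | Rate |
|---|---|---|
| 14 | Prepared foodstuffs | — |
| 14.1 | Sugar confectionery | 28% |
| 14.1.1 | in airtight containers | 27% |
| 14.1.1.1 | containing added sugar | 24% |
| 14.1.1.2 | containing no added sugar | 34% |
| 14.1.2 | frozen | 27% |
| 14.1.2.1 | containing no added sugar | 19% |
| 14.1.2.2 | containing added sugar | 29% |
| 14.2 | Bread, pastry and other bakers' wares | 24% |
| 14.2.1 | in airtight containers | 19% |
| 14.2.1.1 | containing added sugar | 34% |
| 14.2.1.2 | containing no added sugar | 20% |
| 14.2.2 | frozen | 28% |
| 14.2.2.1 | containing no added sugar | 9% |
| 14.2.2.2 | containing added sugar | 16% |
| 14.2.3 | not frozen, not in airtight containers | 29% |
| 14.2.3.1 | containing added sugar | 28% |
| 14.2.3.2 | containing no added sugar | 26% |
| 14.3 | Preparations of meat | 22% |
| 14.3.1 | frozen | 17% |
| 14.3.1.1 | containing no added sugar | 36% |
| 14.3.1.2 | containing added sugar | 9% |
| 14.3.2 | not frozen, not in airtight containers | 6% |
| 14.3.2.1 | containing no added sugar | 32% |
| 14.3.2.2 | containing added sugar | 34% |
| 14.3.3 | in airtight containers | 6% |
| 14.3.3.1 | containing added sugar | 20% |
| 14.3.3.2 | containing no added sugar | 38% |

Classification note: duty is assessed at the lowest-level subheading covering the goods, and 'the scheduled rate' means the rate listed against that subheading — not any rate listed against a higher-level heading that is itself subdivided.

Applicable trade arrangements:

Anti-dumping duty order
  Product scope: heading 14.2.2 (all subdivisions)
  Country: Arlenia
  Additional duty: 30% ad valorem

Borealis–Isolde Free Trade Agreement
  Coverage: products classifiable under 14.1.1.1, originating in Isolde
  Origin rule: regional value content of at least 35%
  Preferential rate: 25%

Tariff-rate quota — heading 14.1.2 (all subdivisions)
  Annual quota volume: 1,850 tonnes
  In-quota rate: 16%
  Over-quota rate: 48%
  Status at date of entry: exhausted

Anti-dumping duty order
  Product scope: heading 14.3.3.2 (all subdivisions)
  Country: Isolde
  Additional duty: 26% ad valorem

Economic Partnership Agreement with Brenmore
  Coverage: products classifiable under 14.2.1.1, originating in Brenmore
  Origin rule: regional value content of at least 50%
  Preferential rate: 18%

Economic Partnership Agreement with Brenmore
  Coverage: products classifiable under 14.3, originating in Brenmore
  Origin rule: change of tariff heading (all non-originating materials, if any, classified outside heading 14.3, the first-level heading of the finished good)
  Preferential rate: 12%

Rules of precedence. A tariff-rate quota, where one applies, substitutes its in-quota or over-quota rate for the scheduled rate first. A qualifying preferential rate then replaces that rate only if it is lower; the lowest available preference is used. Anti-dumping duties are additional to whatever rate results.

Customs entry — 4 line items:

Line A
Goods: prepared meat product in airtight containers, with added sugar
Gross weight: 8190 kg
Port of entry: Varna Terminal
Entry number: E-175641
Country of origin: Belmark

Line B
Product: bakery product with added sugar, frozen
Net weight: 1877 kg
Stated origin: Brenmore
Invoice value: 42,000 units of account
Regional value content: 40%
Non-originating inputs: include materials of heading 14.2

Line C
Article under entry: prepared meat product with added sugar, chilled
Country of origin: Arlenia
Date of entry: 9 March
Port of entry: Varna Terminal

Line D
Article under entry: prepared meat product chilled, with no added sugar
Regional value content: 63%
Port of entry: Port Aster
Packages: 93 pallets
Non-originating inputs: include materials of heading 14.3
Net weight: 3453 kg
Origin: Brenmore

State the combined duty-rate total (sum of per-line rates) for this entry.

102%

Line A: prepared meat product → 14.3; in airtight containers → 14.3.3; with added sugar → 14.3.3.1. Scheduled 20%. No special measure applies. → 20%.
Line B: bakery product → 14.2; frozen → 14.2.2; with added sugar → 14.2.2.2. Scheduled 16%. Brenmore agreement on 14.2.1.1: 14.2.2.2 not covered; Brenmore agreement on 14.3: 14.2.2.2 not covered. → 16%.
Line C: prepared meat product → 14.3; chilled → 14.3.2; with added sugar → 14.3.2.2. Scheduled 34%. No special measure applies. → 34%.
Line D: prepared meat product → 14.3; chilled → 14.3.2; with no added sugar → 14.3.2.1. Scheduled 32%. Brenmore agreement on 14.2.1.1: 14.3.2.1 not covered; Brenmore agreement on 14.3: CTH not met. → 32%.
Sum: 20% + 16% + 34% + 32% = 102%.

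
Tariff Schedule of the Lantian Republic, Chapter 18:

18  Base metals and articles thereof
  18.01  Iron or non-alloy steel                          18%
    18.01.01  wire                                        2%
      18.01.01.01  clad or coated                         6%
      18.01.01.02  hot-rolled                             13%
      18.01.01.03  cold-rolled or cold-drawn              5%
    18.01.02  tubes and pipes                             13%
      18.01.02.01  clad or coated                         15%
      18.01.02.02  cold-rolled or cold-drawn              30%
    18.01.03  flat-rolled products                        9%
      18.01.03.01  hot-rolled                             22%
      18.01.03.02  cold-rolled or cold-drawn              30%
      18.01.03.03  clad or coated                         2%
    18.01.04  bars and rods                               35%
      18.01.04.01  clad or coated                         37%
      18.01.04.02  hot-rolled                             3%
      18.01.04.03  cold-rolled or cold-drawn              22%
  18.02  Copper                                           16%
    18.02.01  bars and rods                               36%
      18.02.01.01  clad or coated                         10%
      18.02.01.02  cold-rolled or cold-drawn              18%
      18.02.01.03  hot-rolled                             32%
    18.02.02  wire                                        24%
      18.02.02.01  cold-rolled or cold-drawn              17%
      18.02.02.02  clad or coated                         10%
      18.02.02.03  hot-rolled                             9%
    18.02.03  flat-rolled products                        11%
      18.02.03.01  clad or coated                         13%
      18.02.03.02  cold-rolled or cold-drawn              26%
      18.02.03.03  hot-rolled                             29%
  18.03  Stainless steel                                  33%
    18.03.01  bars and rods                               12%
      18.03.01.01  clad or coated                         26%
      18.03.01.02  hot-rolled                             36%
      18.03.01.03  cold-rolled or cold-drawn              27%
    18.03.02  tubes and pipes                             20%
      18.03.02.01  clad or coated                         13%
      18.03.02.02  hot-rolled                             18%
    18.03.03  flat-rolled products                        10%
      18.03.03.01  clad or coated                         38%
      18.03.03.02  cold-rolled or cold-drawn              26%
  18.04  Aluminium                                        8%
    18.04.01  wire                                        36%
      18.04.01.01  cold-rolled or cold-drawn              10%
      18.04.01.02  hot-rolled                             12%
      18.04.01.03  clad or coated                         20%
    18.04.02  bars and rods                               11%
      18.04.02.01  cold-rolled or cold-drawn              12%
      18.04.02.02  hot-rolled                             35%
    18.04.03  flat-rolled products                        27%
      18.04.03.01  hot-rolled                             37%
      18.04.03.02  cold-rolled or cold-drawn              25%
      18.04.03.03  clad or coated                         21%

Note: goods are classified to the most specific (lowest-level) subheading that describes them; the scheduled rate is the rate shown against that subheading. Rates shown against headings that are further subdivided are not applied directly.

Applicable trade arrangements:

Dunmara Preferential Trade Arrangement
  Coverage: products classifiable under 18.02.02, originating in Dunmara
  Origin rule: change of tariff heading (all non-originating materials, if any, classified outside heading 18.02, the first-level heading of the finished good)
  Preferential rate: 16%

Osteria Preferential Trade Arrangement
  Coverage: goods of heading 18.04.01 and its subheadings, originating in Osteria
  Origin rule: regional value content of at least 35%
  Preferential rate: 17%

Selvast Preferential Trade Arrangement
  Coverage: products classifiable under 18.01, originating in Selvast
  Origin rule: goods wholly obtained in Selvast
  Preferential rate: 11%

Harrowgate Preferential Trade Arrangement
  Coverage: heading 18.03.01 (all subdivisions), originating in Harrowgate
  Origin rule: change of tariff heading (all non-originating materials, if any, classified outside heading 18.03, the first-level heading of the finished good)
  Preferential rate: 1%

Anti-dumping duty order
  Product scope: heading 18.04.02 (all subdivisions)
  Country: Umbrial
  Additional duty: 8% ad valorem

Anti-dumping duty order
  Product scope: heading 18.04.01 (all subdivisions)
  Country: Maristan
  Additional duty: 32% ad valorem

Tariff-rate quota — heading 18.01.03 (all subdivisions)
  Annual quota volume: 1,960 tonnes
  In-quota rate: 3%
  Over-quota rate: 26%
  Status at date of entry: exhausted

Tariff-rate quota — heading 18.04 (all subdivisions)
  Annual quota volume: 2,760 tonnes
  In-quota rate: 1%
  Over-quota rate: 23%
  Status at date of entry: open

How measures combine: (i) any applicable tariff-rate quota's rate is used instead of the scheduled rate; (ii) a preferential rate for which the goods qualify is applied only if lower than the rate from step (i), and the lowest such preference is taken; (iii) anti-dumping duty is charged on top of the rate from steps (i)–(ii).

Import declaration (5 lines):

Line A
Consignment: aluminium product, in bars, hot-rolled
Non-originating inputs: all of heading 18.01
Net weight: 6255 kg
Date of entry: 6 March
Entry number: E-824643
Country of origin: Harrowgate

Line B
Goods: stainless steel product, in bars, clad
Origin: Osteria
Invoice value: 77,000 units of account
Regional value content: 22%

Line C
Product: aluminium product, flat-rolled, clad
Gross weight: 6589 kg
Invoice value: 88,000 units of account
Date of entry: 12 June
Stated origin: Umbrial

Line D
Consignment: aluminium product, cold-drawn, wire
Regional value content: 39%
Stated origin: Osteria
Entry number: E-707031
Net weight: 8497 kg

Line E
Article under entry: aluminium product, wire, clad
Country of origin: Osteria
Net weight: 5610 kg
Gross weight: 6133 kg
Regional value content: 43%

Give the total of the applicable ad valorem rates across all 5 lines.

Line A: aluminium → 18.04; in bars → 18.04.02; hot-rolled → 18.04.02.02. Scheduled 35%. quota on 18.04 open → in-quota 1%; Harrowgate agreement on 18.03.01: 18.04.02.02 not covered. → 1%.
Line B: stainless steel → 18.03; in bars → 18.03.01; clad → 18.03.01.01. Scheduled 26%. Osteria agreement on 18.04.01: 18.03.01.01 not covered. → 26%.
Line C: aluminium → 18.04; flat-rolled → 18.04.03; clad → 18.04.03.03. Scheduled 21%. quota on 18.04 open → in-quota 1%. → 1%.
Line D: aluminium → 18.04; wire → 18.04.01; cold-drawn → 18.04.01.01. Scheduled 10%. quota on 18.04 open → in-quota 1%; Osteria agreement on 18.04.01: RVC ≥ 35% → 17% available; preference 17% not lower than 1% → no reduction. → 1%.
Line E: aluminium → 18.04; wire → 18.04.01; clad → 18.04.01.03. Scheduled 20%. quota on 18.04 open → in-quota 1%; Osteria agreement on 18.04.01: RVC ≥ 35% → 17% available; preference 17% not lower than 1% → no reduction. → 1%.
Sum: 1% + 26% + 1% + 1% + 1% = 30%.

30%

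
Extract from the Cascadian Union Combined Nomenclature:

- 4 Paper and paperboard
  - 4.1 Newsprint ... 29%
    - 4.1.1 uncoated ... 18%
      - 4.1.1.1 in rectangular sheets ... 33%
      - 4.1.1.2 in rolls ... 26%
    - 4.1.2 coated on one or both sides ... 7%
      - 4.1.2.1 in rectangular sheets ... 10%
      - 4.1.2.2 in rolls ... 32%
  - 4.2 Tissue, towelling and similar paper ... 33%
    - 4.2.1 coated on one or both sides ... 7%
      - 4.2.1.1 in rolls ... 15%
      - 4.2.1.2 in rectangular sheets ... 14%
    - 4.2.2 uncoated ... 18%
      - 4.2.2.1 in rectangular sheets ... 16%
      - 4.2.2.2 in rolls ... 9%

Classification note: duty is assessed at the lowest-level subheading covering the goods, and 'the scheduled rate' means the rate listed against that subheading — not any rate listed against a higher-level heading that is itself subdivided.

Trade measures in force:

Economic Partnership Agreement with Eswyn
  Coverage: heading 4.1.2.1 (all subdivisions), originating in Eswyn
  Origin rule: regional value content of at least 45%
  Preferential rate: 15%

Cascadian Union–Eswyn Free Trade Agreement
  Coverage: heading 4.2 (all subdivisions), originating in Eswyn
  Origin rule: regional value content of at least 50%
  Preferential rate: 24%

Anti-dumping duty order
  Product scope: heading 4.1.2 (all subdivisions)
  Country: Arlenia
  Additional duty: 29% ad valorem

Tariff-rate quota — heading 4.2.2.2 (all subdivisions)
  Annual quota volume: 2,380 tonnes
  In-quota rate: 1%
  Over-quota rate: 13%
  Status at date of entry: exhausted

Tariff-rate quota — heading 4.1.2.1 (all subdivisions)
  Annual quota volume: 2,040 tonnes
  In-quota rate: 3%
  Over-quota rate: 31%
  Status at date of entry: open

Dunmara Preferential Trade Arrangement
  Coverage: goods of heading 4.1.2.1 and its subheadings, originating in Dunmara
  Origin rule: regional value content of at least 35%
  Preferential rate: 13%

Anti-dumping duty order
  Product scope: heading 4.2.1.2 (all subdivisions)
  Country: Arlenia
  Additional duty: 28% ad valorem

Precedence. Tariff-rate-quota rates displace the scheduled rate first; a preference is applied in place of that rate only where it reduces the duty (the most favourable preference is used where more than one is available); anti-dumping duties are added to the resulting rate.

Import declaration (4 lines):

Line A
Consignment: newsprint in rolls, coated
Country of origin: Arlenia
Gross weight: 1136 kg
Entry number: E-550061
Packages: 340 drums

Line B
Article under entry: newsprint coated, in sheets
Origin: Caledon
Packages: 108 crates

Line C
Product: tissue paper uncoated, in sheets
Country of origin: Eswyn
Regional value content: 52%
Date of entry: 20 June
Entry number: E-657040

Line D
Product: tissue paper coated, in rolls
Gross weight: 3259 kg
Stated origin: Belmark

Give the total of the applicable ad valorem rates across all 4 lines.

Line A: newsprint → 4.1; coated → 4.1.2; in rolls → 4.1.2.2. Scheduled 32%. anti-dumping (Arlenia, 4.1.2): +29%; total 32% + 29% = 61%. → 61%.
Line B: newsprint → 4.1; coated → 4.1.2; in sheets → 4.1.2.1. Scheduled 10%. quota on 4.1.2.1 open → in-quota 3%. → 3%.
Line C: tissue paper → 4.2; uncoated → 4.2.2; in sheets → 4.2.2.1. Scheduled 16%. Eswyn agreement on 4.1.2.1: 4.2.2.1 not covered; Eswyn agreement on 4.2: RVC ≥ 50% → 24% available; preference 24% not lower than 16% → no reduction. → 16%.
Line D: tissue paper → 4.2; coated → 4.2.1; in rolls → 4.2.1.1. Scheduled 15%. No special measure applies. → 15%.
Sum: 61% + 3% + 16% + 15% = 95%.

95%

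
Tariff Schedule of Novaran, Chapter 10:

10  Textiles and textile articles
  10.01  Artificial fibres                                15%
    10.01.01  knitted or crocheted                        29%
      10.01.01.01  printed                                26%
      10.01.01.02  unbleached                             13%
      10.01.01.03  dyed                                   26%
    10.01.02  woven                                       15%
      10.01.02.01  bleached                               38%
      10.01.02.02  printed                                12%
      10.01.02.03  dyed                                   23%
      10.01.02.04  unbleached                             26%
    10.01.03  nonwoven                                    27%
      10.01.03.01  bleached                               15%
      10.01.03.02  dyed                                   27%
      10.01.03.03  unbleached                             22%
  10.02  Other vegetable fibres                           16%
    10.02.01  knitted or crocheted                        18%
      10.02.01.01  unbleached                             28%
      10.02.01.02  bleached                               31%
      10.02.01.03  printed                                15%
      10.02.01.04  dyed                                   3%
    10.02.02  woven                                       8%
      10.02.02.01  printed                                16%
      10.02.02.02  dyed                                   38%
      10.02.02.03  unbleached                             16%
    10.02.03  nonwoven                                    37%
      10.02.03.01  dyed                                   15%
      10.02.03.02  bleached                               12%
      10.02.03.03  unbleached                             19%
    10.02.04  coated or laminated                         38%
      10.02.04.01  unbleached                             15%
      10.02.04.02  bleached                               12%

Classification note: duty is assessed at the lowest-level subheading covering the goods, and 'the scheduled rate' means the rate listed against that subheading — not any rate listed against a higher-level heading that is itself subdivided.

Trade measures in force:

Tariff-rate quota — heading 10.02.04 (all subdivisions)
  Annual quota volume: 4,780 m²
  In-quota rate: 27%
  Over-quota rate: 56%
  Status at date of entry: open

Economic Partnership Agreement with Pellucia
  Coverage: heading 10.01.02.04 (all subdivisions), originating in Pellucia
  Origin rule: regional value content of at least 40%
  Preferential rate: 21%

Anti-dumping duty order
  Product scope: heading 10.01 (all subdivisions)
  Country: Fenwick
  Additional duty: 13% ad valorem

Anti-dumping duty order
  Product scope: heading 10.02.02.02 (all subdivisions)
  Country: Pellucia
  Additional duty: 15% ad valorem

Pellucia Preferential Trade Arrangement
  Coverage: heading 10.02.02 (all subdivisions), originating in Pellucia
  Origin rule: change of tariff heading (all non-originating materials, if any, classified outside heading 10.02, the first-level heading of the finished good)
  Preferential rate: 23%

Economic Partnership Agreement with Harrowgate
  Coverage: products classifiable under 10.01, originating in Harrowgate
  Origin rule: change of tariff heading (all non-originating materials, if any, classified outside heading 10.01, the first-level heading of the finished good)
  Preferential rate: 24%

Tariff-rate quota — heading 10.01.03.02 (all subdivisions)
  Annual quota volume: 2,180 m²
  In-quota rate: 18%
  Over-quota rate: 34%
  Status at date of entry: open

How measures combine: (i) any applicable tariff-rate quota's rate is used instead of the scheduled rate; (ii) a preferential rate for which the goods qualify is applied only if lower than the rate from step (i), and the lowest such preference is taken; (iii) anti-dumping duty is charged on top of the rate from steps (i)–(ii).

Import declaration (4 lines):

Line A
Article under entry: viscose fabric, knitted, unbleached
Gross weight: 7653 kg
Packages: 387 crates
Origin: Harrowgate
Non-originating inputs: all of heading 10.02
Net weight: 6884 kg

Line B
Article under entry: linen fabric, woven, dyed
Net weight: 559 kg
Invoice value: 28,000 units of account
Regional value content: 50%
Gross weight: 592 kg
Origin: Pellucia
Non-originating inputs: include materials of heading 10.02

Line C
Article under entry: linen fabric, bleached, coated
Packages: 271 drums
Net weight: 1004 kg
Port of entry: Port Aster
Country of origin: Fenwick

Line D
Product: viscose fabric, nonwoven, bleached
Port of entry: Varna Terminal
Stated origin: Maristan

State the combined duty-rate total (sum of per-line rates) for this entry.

Line A: viscose → 10.01; knitted → 10.01.01; unbleached → 10.01.01.02. Scheduled 13%. Harrowgate agreement on 10.01: CTH met → 24% available; preference 24% not lower than 13% → no reduction. → 13%.
Line B: linen → 10.02; woven → 10.02.02; dyed → 10.02.02.02. Scheduled 38%. Pellucia agreement on 10.01.02.04: 10.02.02.02 not covered; Pellucia agreement on 10.02.02: CTH not met; anti-dumping (Pellucia, 10.02.02.02): +15%; total 38% + 15% = 53%. → 53%.
Line C: linen → 10.02; coated → 10.02.04; bleached → 10.02.04.02. Scheduled 12%. quota on 10.02.04 open → in-quota 27%. → 27%.
Line D: viscose → 10.01; nonwoven → 10.01.03; bleached → 10.01.03.01. Scheduled 15%. No special measure applies. → 15%.
Sum: 13% + 53% + 27% + 15% = 108%.

108%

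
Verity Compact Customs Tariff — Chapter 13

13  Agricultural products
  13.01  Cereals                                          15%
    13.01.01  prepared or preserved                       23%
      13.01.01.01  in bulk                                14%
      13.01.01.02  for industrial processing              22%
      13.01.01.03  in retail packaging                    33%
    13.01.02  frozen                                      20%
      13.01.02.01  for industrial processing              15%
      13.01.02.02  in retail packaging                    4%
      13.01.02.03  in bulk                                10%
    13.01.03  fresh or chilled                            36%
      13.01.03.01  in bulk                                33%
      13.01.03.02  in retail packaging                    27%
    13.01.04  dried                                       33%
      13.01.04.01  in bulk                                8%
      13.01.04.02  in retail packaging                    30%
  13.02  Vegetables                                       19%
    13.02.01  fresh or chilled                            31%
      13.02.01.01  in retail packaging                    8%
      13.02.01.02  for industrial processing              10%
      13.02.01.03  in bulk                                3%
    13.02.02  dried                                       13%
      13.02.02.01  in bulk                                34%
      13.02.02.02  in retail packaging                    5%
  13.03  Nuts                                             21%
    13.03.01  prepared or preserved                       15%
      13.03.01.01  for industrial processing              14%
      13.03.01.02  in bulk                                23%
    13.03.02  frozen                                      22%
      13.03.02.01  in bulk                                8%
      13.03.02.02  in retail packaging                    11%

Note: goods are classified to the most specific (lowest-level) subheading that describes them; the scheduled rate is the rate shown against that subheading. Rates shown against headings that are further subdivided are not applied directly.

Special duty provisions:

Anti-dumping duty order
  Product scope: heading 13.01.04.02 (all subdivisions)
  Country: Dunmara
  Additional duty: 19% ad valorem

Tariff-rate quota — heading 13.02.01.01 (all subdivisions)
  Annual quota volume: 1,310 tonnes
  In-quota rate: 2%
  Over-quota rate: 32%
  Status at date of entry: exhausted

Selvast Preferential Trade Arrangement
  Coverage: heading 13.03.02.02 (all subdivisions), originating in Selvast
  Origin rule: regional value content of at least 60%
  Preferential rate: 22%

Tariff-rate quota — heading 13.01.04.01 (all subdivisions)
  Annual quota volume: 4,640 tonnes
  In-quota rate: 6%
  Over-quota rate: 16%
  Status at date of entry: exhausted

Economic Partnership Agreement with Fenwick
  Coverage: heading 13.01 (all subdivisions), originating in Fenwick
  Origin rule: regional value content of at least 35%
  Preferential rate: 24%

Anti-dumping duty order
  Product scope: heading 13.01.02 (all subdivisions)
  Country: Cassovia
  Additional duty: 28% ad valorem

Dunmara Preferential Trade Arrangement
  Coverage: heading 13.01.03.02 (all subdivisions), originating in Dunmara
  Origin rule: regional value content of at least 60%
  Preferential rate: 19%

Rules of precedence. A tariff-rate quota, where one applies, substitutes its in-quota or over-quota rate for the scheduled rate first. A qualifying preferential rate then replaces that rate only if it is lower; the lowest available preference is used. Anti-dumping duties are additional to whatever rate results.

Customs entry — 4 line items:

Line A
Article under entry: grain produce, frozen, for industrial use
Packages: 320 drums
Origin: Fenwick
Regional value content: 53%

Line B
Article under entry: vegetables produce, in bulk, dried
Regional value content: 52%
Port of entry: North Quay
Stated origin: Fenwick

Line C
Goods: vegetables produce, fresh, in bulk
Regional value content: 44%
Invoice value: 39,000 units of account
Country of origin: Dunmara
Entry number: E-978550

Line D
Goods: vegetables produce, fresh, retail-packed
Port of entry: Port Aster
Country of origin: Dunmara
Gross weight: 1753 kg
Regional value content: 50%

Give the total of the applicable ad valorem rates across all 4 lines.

84%

Line A: grain → 13.01; frozen → 13.01.02; for industrial use → 13.01.02.01. Scheduled 15%. Fenwick agreement on 13.01: RVC ≥ 35% → 24% available; preference 24% not lower than 15% → no reduction. → 15%.
Line B: vegetables → 13.02; dried → 13.02.02; in bulk → 13.02.02.01. Scheduled 34%. Fenwick agreement on 13.01: 13.02.02.01 not covered. → 34%.
Line C: vegetables → 13.02; fresh → 13.02.01; in bulk → 13.02.01.03. Scheduled 3%. Dunmara agreement on 13.01.03.02: 13.02.01.03 not covered. → 3%.
Line D: vegetables → 13.02; fresh → 13.02.01; retail-packed → 13.02.01.01. Scheduled 8%. quota on 13.02.01.01 exhausted → over-quota 32%; Dunmara agreement on 13.01.03.02: 13.02.01.01 not covered. → 32%.
Sum: 15% + 34% + 3% + 32% = 84%.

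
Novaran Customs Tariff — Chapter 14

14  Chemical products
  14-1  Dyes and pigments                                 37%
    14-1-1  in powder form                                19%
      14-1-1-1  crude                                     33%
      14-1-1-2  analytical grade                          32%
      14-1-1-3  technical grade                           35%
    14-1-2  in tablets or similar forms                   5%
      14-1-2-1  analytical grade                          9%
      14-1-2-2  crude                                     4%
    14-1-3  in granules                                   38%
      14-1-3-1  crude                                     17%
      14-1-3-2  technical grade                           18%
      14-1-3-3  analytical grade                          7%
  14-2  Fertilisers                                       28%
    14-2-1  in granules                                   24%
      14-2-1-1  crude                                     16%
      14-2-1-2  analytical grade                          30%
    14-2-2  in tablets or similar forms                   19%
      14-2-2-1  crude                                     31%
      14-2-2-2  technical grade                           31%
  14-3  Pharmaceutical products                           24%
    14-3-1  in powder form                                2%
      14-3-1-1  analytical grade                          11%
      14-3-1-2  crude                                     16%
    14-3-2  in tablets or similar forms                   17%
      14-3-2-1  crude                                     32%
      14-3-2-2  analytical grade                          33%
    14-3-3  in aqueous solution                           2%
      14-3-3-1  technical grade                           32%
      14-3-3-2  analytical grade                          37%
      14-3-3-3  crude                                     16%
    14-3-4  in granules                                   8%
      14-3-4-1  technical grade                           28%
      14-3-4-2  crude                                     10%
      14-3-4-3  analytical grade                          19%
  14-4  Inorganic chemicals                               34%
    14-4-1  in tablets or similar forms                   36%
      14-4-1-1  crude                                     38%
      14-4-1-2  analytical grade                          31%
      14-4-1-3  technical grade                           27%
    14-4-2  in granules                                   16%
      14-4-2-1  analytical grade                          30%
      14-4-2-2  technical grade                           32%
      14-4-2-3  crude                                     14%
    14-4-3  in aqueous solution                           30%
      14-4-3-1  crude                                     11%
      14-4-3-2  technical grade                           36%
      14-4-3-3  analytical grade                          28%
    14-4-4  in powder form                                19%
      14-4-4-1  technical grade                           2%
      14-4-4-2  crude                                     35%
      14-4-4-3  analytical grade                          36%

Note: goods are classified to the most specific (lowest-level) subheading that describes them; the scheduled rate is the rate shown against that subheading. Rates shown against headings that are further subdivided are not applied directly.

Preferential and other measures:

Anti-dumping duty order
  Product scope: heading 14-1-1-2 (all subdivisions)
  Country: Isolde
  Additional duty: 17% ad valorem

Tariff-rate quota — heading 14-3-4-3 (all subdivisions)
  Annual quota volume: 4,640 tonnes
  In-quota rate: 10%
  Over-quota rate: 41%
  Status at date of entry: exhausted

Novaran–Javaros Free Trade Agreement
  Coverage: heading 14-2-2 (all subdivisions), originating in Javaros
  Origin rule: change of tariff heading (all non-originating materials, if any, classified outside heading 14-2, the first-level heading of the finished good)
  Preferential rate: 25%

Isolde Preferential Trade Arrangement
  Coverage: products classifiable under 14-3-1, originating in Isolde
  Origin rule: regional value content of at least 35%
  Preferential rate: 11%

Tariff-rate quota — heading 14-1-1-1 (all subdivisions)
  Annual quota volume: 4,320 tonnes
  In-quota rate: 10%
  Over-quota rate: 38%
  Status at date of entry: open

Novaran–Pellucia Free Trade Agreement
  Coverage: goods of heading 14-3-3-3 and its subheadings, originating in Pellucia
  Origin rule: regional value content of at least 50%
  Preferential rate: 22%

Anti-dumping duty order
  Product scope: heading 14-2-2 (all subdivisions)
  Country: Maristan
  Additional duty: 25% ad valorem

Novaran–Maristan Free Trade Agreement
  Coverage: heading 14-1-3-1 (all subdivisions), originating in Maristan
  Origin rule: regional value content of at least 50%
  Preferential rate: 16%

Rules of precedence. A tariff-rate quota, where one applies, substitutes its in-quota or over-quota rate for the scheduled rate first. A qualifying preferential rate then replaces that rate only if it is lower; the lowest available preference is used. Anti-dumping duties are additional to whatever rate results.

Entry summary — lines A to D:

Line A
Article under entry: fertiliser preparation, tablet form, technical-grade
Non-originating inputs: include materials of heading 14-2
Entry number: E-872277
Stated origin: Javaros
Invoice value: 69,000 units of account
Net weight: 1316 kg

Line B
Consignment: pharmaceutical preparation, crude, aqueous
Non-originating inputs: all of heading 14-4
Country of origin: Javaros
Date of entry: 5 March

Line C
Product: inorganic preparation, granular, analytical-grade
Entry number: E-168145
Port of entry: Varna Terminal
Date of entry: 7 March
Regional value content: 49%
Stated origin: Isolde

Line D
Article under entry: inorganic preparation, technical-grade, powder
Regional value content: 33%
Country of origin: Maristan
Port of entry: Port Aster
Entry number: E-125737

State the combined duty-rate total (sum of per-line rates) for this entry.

79%

Line A: fertiliser → 14-2; tablet form → 14-2-2; technical-grade → 14-2-2-2. Scheduled 31%. Javaros agreement on 14-2-2: CTH not met. → 31%.
Line B: pharmaceutical → 14-3; aqueous → 14-3-3; crude → 14-3-3-3. Scheduled 16%. Javaros agreement on 14-2-2: 14-3-3-3 not covered. → 16%.
Line C: inorganic → 14-4; granular → 14-4-2; analytical-grade → 14-4-2-1. Scheduled 30%. Isolde agreement on 14-3-1: 14-4-2-1 not covered. → 30%.
Line D: inorganic → 14-4; powder → 14-4-4; technical-grade → 14-4-4-1. Scheduled 2%. Maristan agreement on 14-1-3-1: 14-4-4-1 not covered. → 2%.
Sum: 31% + 16% + 30% + 2% = 79%.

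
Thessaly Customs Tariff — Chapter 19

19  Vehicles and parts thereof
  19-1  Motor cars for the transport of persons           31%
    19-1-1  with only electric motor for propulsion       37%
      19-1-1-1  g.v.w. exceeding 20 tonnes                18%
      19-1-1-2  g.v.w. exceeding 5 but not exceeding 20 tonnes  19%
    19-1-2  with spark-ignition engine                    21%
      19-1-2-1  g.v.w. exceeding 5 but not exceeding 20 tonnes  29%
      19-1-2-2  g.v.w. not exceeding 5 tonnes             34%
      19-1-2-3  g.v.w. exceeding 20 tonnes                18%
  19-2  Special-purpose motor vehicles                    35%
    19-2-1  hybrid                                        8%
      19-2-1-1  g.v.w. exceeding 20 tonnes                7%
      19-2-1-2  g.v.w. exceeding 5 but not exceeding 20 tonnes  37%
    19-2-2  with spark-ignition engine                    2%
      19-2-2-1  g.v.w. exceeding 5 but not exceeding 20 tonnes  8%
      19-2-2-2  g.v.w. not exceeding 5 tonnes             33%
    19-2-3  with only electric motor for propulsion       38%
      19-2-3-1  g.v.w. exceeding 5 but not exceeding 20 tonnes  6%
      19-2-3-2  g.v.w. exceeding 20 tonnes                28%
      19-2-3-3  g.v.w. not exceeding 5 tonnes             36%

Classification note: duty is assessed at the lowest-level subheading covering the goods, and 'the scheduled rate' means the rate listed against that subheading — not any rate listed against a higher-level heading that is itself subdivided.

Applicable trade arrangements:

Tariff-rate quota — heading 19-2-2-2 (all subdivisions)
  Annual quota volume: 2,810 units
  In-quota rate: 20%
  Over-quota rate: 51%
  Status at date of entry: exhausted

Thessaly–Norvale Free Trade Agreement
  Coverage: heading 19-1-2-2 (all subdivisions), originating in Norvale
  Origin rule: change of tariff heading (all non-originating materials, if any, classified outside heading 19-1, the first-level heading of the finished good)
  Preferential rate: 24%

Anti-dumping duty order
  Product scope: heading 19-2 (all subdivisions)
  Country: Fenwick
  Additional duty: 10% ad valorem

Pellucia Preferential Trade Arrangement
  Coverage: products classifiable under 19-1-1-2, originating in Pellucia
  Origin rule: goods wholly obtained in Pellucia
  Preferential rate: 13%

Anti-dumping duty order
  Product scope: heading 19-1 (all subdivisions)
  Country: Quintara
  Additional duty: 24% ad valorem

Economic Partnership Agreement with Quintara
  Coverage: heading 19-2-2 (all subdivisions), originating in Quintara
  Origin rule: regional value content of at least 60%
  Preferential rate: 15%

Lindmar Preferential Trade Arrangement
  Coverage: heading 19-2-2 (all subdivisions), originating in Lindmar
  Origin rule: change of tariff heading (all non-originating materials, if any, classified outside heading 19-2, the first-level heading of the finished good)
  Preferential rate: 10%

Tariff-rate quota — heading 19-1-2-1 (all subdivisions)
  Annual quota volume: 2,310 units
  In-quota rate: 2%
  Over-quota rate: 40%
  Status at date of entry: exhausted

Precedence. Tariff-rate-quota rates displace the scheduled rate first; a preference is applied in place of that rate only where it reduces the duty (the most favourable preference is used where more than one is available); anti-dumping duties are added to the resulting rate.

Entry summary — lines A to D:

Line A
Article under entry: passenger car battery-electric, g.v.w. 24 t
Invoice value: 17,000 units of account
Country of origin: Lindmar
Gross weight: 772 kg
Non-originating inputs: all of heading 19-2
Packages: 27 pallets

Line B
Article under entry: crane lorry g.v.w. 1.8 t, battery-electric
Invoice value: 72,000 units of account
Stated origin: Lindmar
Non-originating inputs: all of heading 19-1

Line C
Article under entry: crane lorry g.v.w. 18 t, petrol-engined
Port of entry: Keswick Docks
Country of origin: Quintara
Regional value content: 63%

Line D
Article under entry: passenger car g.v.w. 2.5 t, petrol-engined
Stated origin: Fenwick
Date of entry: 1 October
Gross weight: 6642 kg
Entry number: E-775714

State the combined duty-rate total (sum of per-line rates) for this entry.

96%

Line A: passenger car → 19-1; battery-electric → 19-1-1; g.v.w. 24 t → 19-1-1-1. Scheduled 18%. Lindmar agreement on 19-2-2: 19-1-1-1 not covered. → 18%.
Line B: crane lorry → 19-2; battery-electric → 19-2-3; g.v.w. 1.8 t → 19-2-3-3. Scheduled 36%. Lindmar agreement on 19-2-2: 19-2-3-3 not covered. → 36%.
Line C: crane lorry → 19-2; petrol-engined → 19-2-2; g.v.w. 18 t → 19-2-2-1. Scheduled 8%. Quintara agreement on 19-2-2: RVC ≥ 60% → 15% available; preference 15% not lower than 8% → no reduction. → 8%.
Line D: passenger car → 19-1; petrol-engined → 19-1-2; g.v.w. 2.5 t → 19-1-2-2. Scheduled 34%. No special measure applies. → 34%.
Sum: 18% + 36% + 8% + 34% = 96%.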